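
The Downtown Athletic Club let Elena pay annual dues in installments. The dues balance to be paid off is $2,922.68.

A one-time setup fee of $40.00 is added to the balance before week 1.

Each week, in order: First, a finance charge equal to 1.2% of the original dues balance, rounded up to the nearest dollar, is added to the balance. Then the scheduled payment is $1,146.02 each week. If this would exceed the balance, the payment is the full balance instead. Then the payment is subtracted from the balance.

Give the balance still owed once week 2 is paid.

$742.64

Week 1: opening $2,962.68; interest $36.00 → $2,998.68; payment $1,146.02; balance $1,852.66
Week 2: opening $1,852.66; interest $36.00 → $1,888.66; payment $1,146.02; balance $742.64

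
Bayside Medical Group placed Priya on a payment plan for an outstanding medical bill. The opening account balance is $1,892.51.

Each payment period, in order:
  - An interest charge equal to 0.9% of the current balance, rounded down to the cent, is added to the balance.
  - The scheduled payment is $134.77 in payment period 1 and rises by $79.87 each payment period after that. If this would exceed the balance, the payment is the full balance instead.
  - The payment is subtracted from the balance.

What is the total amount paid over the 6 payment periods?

$1,964.12

Payment period 1: opening $1,892.51; interest $17.03 → $1,909.54; payment $134.77; balance $1,774.77
Payment period 2: opening $1,774.77; interest $15.97 → $1,790.74; payment $214.64; balance $1,576.10
Payment period 3: opening $1,576.10; interest $14.18 → $1,590.28; payment $294.51; balance $1,295.77
Payment period 4: opening $1,295.77; interest $11.66 → $1,307.43; payment $374.38; balance $933.05
Payment period 5: opening $933.05; interest $8.39 → $941.44; payment $454.25; balance $487.19
Payment period 6: opening $487.19; interest $4.38 → $491.57; payment $491.57; balance $0.00
Total paid: $1,964.12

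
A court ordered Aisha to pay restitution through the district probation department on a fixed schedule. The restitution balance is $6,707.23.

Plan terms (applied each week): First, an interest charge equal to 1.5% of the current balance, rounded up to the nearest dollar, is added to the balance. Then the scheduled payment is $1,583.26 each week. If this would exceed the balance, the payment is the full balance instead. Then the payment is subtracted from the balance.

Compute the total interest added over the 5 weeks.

Week 1: $6,707.23 +$101.00 interest = $6,808.23; pay $1,583.26 → $5,224.97
Week 2: $5,224.97 +$79.00 interest = $5,303.97; pay $1,583.26 → $3,720.71
Week 3: $3,720.71 +$56.00 interest = $3,776.71; pay $1,583.26 → $2,193.45
Week 4: $2,193.45 +$33.00 interest = $2,226.45; pay $1,583.26 → $643.19
Week 5: $643.19 +$10.00 interest = $653.19; pay $653.19 → $0.00
Total interest: $101.00 + $79.00 + $56.00 + $33.00 + $10.00 = $279.00

$279.00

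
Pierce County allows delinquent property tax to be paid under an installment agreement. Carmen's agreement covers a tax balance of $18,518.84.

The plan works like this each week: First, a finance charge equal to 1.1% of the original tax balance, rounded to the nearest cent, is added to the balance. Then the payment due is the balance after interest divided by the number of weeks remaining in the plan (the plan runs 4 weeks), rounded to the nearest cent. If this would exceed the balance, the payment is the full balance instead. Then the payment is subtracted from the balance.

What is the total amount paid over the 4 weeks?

Week 1: opening $18,518.84; interest $203.71 → $18,722.55; payment $4,680.64; balance $14,041.91
Week 2: opening $14,041.91; interest $203.71 → $14,245.62; payment $4,748.54; balance $9,497.08
Week 3: opening $9,497.08; interest $203.71 → $9,700.79; payment $4,850.40; balance $4,850.39
Week 4: opening $4,850.39; interest $203.71 → $5,054.10; payment $5,054.10; balance $0.00
Total paid: $19,333.68

$19,333.68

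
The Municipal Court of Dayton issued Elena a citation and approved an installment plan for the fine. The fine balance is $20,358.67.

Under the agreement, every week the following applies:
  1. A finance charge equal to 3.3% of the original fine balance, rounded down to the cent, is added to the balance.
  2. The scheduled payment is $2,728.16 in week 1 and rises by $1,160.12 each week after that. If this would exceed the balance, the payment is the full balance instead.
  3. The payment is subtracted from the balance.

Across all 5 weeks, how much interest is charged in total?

$3,359.15

Week 1: $20,358.67 +$671.83 interest = $21,030.50; pay $2,728.16 → $18,302.34
Week 2: $18,302.34 +$671.83 interest = $18,974.17; pay $3,888.28 → $15,085.89
Week 3: $15,085.89 +$671.83 interest = $15,757.72; pay $5,048.40 → $10,709.32
Week 4: $10,709.32 +$671.83 interest = $11,381.15; pay $6,208.52 → $5,172.63
Week 5: $5,172.63 +$671.83 interest = $5,844.46; pay $5,844.46 → $0.00
Total interest: $671.83 + $671.83 + $671.83 + $671.83 + $671.83 = $3,359.15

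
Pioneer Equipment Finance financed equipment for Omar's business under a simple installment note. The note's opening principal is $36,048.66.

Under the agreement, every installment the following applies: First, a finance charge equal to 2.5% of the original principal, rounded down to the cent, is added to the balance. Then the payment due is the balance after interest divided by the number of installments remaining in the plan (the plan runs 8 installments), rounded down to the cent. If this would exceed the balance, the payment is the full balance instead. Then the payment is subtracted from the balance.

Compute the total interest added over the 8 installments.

$7,209.68

Installment 1: opening $36,048.66; interest $901.21 → $36,949.87; payment $4,618.73; balance $32,331.14
Installment 2: opening $32,331.14; interest $901.21 → $33,232.35; payment $4,747.47; balance $28,484.88
Installment 3: opening $28,484.88; interest $901.21 → $29,386.09; payment $4,897.68; balance $24,488.41
Installment 4: opening $24,488.41; interest $901.21 → $25,389.62; payment $5,077.92; balance $20,311.70
Installment 5: opening $20,311.70; interest $901.21 → $21,212.91; payment $5,303.22; balance $15,909.69
Installment 6: opening $15,909.69; interest $901.21 → $16,810.90; payment $5,603.63; balance $11,207.27
Installment 7: opening $11,207.27; interest $901.21 → $12,108.48; payment $6,054.24; balance $6,054.24
Installment 8: opening $6,054.24; interest $901.21 → $6,955.45; payment $6,955.45; balance $0.00
Total interest: $901.21 + $901.21 + $901.21 + $901.21 + $901.21 + $901.21 + $901.21 + $901.21 = $7,209.68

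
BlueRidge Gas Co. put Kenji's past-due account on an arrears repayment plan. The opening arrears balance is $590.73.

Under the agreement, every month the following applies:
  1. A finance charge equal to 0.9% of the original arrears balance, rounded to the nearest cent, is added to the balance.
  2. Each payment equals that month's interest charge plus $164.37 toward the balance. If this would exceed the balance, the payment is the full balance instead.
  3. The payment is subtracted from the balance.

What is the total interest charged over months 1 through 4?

$21.28

Month 1: opening $590.73; interest $5.32 → $596.05; payment $169.69; balance $426.36
Month 2: opening $426.36; interest $5.32 → $431.68; payment $169.69; balance $261.99
Month 3: opening $261.99; interest $5.32 → $267.31; payment $169.69; balance $97.62
Month 4: opening $97.62; interest $5.32 → $102.94; payment $102.94; balance $0.00
Total interest: $5.32 + $5.32 + $5.32 + $5.32 = $21.28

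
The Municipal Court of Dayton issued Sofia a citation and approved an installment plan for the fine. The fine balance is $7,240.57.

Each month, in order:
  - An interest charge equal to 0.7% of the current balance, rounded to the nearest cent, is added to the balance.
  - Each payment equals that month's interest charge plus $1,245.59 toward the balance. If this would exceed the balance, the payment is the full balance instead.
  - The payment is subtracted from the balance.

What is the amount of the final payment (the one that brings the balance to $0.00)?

$1,019.71

Month 1: $7,240.57 +$50.68 interest = $7,291.25; pay $1,296.27 → $5,994.98
Month 2: $5,994.98 +$41.96 interest = $6,036.94; pay $1,287.55 → $4,749.39
Month 3: $4,749.39 +$33.25 interest = $4,782.64; pay $1,278.84 → $3,503.80
Month 4: $3,503.80 +$24.53 interest = $3,528.33; pay $1,270.12 → $2,258.21
Month 5: $2,258.21 +$15.81 interest = $2,274.02; pay $1,261.40 → $1,012.62
Month 6: $1,012.62 +$7.09 interest = $1,019.71; pay $1,019.71 → $0.00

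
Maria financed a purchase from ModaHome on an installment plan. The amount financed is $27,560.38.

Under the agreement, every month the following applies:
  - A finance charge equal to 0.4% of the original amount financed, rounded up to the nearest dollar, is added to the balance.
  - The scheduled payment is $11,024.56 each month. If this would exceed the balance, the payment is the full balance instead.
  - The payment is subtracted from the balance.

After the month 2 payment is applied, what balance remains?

# | Opening | Interest | Payment | End bal
1 | $27,560.38 | $111.00 | $11,024.56 | $16,646.82
2 | $16,646.82 | $111.00 | $11,024.56 | $5,733.26

$5,733.26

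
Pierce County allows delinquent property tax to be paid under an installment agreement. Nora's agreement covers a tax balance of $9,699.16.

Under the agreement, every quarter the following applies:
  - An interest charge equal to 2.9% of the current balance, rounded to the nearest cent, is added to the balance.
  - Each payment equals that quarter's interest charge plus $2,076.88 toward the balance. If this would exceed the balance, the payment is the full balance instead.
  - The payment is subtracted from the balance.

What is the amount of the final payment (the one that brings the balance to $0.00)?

Quarter 1: opening $9,699.16; interest $281.28 → $9,980.44; payment $2,358.16; balance $7,622.28
Quarter 2: opening $7,622.28; interest $221.05 → $7,843.33; payment $2,297.93; balance $5,545.40
Quarter 3: opening $5,545.40; interest $160.82 → $5,706.22; payment $2,237.70; balance $3,468.52
Quarter 4: opening $3,468.52; interest $100.59 → $3,569.11; payment $2,177.47; balance $1,391.64
Quarter 5: opening $1,391.64; interest $40.36 → $1,432.00; payment $1,432.00; balance $0.00

$1,432.00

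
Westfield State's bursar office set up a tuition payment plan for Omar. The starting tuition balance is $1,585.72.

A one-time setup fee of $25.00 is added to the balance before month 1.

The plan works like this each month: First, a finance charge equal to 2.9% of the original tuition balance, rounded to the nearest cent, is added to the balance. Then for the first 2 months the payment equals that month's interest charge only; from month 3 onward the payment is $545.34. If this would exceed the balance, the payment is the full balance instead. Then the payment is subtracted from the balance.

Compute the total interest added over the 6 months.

# | Opening | Interest | Payment | End bal
1 | $1,610.72 | $45.99 | $45.99 | $1,610.72
2 | $1,610.72 | $45.99 | $45.99 | $1,610.72
3 | $1,610.72 | $45.99 | $545.34 | $1,111.37
4 | $1,111.37 | $45.99 | $545.34 | $612.02
5 | $612.02 | $45.99 | $545.34 | $112.67
6 | $112.67 | $45.99 | $158.66 | $0.00
Total interest: $45.99 + $45.99 + $45.99 + $45.99 + $45.99 + $45.99 = $275.94

$275.94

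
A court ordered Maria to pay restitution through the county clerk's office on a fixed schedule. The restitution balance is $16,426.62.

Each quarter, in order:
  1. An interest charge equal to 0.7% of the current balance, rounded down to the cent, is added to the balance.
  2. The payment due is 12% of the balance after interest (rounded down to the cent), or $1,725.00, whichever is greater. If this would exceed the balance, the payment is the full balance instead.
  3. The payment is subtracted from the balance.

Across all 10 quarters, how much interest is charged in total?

$614.28

Quarter 1: opening $16,426.62; interest $114.98 → $16,541.60; payment $1,984.99; balance $14,556.61
Quarter 2: opening $14,556.61; interest $101.89 → $14,658.50; payment $1,759.02; balance $12,899.48
Quarter 3: opening $12,899.48; interest $90.29 → $12,989.77; payment $1,725.00; balance $11,264.77
Quarter 4: opening $11,264.77; interest $78.85 → $11,343.62; payment $1,725.00; balance $9,618.62
Quarter 5: opening $9,618.62; interest $67.33 → $9,685.95; payment $1,725.00; balance $7,960.95
Quarter 6: opening $7,960.95; interest $55.72 → $8,016.67; payment $1,725.00; balance $6,291.67
Quarter 7: opening $6,291.67; interest $44.04 → $6,335.71; payment $1,725.00; balance $4,610.71
Quarter 8: opening $4,610.71; interest $32.27 → $4,642.98; payment $1,725.00; balance $2,917.98
Quarter 9: opening $2,917.98; interest $20.42 → $2,938.40; payment $1,725.00; balance $1,213.40
Quarter 10: opening $1,213.40; interest $8.49 → $1,221.89; payment $1,221.89; balance $0.00
Total interest: $114.98 + $101.89 + $90.29 + $78.85 + $67.33 + $55.72 + $44.04 + $32.27 + $20.42 + $8.49 = $614.28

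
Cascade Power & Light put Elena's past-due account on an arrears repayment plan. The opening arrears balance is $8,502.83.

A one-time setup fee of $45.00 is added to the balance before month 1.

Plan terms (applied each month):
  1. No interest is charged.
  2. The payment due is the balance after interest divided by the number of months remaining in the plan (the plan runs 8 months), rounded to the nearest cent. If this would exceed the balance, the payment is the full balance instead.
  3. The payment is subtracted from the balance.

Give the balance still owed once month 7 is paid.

$1,068.47

Month 1: $8,547.83 − $1,068.48 → $7,479.35
Month 2: $7,479.35 − $1,068.48 → $6,410.87
Month 3: $6,410.87 − $1,068.48 → $5,342.39
Month 4: $5,342.39 − $1,068.48 → $4,273.91
Month 5: $4,273.91 − $1,068.48 → $3,205.43
Month 6: $3,205.43 − $1,068.48 → $2,136.95
Month 7: $2,136.95 − $1,068.48 → $1,068.47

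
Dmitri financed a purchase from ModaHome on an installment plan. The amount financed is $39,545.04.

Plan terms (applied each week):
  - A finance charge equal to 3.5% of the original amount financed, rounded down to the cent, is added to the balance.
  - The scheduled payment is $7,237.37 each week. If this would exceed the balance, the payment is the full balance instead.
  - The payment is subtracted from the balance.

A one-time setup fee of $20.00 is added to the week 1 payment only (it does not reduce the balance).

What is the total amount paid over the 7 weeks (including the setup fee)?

Week 1: $39,545.04 +$1,384.07 interest = $40,929.11; pay $7,237.37 (+ $20.00 fee) → $33,691.74
Week 2: $33,691.74 +$1,384.07 interest = $35,075.81; pay $7,237.37 → $27,838.44
Week 3: $27,838.44 +$1,384.07 interest = $29,222.51; pay $7,237.37 → $21,985.14
Week 4: $21,985.14 +$1,384.07 interest = $23,369.21; pay $7,237.37 → $16,131.84
Week 5: $16,131.84 +$1,384.07 interest = $17,515.91; pay $7,237.37 → $10,278.54
Week 6: $10,278.54 +$1,384.07 interest = $11,662.61; pay $7,237.37 → $4,425.24
Week 7: $4,425.24 +$1,384.07 interest = $5,809.31; pay $5,809.31 → $0.00
Total paid: $49,253.53

$49,253.53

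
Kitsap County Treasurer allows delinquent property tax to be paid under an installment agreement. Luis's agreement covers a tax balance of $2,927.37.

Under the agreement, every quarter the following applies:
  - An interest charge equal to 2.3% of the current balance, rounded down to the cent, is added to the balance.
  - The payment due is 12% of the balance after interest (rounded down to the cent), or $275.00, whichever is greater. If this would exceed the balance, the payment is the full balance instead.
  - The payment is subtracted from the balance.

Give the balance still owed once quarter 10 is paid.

$441.21

# | Opening | Interest | Payment | End bal
1 | $2,927.37 | $67.32 | $359.36 | $2,635.33
2 | $2,635.33 | $60.61 | $323.51 | $2,372.43
3 | $2,372.43 | $54.56 | $291.23 | $2,135.76
4 | $2,135.76 | $49.12 | $275.00 | $1,909.88
5 | $1,909.88 | $43.92 | $275.00 | $1,678.80
6 | $1,678.80 | $38.61 | $275.00 | $1,442.41
7 | $1,442.41 | $33.17 | $275.00 | $1,200.58
8 | $1,200.58 | $27.61 | $275.00 | $953.19
9 | $953.19 | $21.92 | $275.00 | $700.11
10 | $700.11 | $16.10 | $275.00 | $441.21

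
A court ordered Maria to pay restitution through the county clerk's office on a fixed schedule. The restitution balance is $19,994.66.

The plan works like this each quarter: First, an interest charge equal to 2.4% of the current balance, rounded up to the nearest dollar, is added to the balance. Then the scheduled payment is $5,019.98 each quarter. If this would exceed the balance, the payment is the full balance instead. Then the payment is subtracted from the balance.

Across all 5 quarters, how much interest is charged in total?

# | Opening | Interest | Payment | End bal
1 | $19,994.66 | $480.00 | $5,019.98 | $15,454.68
2 | $15,454.68 | $371.00 | $5,019.98 | $10,805.70
3 | $10,805.70 | $260.00 | $5,019.98 | $6,045.72
4 | $6,045.72 | $146.00 | $5,019.98 | $1,171.74
5 | $1,171.74 | $29.00 | $1,200.74 | $0.00
Total interest: $480.00 + $371.00 + $260.00 + $146.00 + $29.00 = $1,286.00

$1,286.00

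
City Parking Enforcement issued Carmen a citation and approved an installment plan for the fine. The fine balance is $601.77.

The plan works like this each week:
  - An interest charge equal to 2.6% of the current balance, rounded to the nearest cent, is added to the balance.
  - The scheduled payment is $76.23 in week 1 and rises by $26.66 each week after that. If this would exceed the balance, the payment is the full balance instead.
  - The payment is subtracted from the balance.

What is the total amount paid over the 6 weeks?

$657.05

# | Opening | Interest | Payment | End bal
1 | $601.77 | $15.65 | $76.23 | $541.19
2 | $541.19 | $14.07 | $102.89 | $452.37
3 | $452.37 | $11.76 | $129.55 | $334.58
4 | $334.58 | $8.70 | $156.21 | $187.07
5 | $187.07 | $4.86 | $182.87 | $9.06
6 | $9.06 | $0.24 | $9.30 | $0.00
Total paid: $657.05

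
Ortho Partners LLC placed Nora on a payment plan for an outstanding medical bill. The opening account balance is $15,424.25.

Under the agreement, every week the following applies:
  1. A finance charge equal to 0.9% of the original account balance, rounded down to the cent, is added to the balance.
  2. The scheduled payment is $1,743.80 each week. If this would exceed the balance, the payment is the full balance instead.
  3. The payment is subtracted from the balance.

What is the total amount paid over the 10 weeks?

# | Opening | Interest | Payment | End bal
1 | $15,424.25 | $138.81 | $1,743.80 | $13,819.26
2 | $13,819.26 | $138.81 | $1,743.80 | $12,214.27
3 | $12,214.27 | $138.81 | $1,743.80 | $10,609.28
4 | $10,609.28 | $138.81 | $1,743.80 | $9,004.29
5 | $9,004.29 | $138.81 | $1,743.80 | $7,399.30
6 | $7,399.30 | $138.81 | $1,743.80 | $5,794.31
7 | $5,794.31 | $138.81 | $1,743.80 | $4,189.32
8 | $4,189.32 | $138.81 | $1,743.80 | $2,584.33
9 | $2,584.33 | $138.81 | $1,743.80 | $979.34
10 | $979.34 | $138.81 | $1,118.15 | $0.00
Total paid: $16,812.35

$16,812.35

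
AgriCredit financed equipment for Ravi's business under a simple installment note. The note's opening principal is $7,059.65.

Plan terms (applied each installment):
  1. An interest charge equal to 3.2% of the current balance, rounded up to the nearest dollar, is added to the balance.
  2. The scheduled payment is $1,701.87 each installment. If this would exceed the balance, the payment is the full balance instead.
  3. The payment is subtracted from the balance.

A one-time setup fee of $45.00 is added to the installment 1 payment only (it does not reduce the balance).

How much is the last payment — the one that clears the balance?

$895.17

Installment 1: $7,059.65 +$226.00 interest = $7,285.65; pay $1,701.87 (+ $45.00 fee) → $5,583.78
Installment 2: $5,583.78 +$179.00 interest = $5,762.78; pay $1,701.87 → $4,060.91
Installment 3: $4,060.91 +$130.00 interest = $4,190.91; pay $1,701.87 → $2,489.04
Installment 4: $2,489.04 +$80.00 interest = $2,569.04; pay $1,701.87 → $867.17
Installment 5: $867.17 +$28.00 interest = $895.17; pay $895.17 → $0.00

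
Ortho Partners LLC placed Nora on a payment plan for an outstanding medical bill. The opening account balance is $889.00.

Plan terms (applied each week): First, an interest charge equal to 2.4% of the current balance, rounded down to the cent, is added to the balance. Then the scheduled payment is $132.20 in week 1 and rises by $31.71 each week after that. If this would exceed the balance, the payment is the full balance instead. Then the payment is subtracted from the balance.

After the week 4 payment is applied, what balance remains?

Week 1: opening $889.00; interest $21.33 → $910.33; payment $132.20; balance $778.13
Week 2: opening $778.13; interest $18.67 → $796.80; payment $163.91; balance $632.89
Week 3: opening $632.89; interest $15.18 → $648.07; payment $195.62; balance $452.45
Week 4: opening $452.45; interest $10.85 → $463.30; payment $227.33; balance $235.97

$235.97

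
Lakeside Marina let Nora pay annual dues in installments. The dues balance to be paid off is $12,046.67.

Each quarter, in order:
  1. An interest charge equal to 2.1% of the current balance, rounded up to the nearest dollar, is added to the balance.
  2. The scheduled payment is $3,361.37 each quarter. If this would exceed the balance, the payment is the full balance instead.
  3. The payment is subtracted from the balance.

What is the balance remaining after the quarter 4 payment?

$0.00

# | Opening | Interest | Payment | End bal
1 | $12,046.67 | $253.00 | $3,361.37 | $8,938.30
2 | $8,938.30 | $188.00 | $3,361.37 | $5,764.93
3 | $5,764.93 | $122.00 | $3,361.37 | $2,525.56
4 | $2,525.56 | $54.00 | $2,579.56 | $0.00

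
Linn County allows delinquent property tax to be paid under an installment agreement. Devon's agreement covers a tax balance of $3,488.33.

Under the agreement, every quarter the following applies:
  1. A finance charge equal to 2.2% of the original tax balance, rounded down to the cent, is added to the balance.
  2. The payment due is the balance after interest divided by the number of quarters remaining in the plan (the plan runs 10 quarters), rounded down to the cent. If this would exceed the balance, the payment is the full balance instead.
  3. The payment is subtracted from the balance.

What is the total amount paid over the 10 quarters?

$4,255.73

Quarter 1: opening $3,488.33; interest $76.74 → $3,565.07; payment $356.50; balance $3,208.57
Quarter 2: opening $3,208.57; interest $76.74 → $3,285.31; payment $365.03; balance $2,920.28
Quarter 3: opening $2,920.28; interest $76.74 → $2,997.02; payment $374.62; balance $2,622.40
Quarter 4: opening $2,622.40; interest $76.74 → $2,699.14; payment $385.59; balance $2,313.55
Quarter 5: opening $2,313.55; interest $76.74 → $2,390.29; payment $398.38; balance $1,991.91
Quarter 6: opening $1,991.91; interest $76.74 → $2,068.65; payment $413.73; balance $1,654.92
Quarter 7: opening $1,654.92; interest $76.74 → $1,731.66; payment $432.91; balance $1,298.75
Quarter 8: opening $1,298.75; interest $76.74 → $1,375.49; payment $458.49; balance $917.00
Quarter 9: opening $917.00; interest $76.74 → $993.74; payment $496.87; balance $496.87
Quarter 10: opening $496.87; interest $76.74 → $573.61; payment $573.61; balance $0.00
Total paid: $4,255.73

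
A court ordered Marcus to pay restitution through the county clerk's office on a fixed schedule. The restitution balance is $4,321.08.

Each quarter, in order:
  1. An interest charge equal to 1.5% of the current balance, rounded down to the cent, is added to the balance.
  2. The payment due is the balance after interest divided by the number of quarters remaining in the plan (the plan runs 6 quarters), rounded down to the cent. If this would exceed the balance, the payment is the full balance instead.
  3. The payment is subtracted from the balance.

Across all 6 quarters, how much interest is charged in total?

Quarter 1: opening $4,321.08; interest $64.81 → $4,385.89; payment $730.98; balance $3,654.91
Quarter 2: opening $3,654.91; interest $54.82 → $3,709.73; payment $741.94; balance $2,967.79
Quarter 3: opening $2,967.79; interest $44.51 → $3,012.30; payment $753.07; balance $2,259.23
Quarter 4: opening $2,259.23; interest $33.88 → $2,293.11; payment $764.37; balance $1,528.74
Quarter 5: opening $1,528.74; interest $22.93 → $1,551.67; payment $775.83; balance $775.84
Quarter 6: opening $775.84; interest $11.63 → $787.47; payment $787.47; balance $0.00
Total interest: $64.81 + $54.82 + $44.51 + $33.88 + $22.93 + $11.63 = $232.58

$232.58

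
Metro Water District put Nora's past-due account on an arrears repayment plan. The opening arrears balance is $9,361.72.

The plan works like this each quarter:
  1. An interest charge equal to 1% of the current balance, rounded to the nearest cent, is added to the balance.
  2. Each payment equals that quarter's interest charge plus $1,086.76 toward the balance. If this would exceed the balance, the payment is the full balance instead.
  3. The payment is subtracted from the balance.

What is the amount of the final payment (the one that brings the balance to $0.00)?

$674.32

Quarter 1: $9,361.72 +$93.62 interest = $9,455.34; pay $1,180.38 → $8,274.96
Quarter 2: $8,274.96 +$82.75 interest = $8,357.71; pay $1,169.51 → $7,188.20
Quarter 3: $7,188.20 +$71.88 interest = $7,260.08; pay $1,158.64 → $6,101.44
Quarter 4: $6,101.44 +$61.01 interest = $6,162.45; pay $1,147.77 → $5,014.68
Quarter 5: $5,014.68 +$50.15 interest = $5,064.83; pay $1,136.91 → $3,927.92
Quarter 6: $3,927.92 +$39.28 interest = $3,967.20; pay $1,126.04 → $2,841.16
Quarter 7: $2,841.16 +$28.41 interest = $2,869.57; pay $1,115.17 → $1,754.40
Quarter 8: $1,754.40 +$17.54 interest = $1,771.94; pay $1,104.30 → $667.64
Quarter 9: $667.64 +$6.68 interest = $674.32; pay $674.32 → $0.00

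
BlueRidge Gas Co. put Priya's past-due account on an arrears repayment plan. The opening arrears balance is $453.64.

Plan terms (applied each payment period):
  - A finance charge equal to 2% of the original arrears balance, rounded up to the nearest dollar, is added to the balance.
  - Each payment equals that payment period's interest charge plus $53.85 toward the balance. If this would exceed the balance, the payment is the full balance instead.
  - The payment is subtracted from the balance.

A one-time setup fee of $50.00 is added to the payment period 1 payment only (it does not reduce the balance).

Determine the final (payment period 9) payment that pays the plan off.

$32.84

Payment period 1: opening $453.64; interest $10.00 → $463.64; payment $63.85 (+ $50.00 fee); balance $399.79
Payment period 2: opening $399.79; interest $10.00 → $409.79; payment $63.85; balance $345.94
Payment period 3: opening $345.94; interest $10.00 → $355.94; payment $63.85; balance $292.09
Payment period 4: opening $292.09; interest $10.00 → $302.09; payment $63.85; balance $238.24
Payment period 5: opening $238.24; interest $10.00 → $248.24; payment $63.85; balance $184.39
Payment period 6: opening $184.39; interest $10.00 → $194.39; payment $63.85; balance $130.54
Payment period 7: opening $130.54; interest $10.00 → $140.54; payment $63.85; balance $76.69
Payment period 8: opening $76.69; interest $10.00 → $86.69; payment $63.85; balance $22.84
Payment period 9: opening $22.84; interest $10.00 → $32.84; payment $32.84; balance $0.00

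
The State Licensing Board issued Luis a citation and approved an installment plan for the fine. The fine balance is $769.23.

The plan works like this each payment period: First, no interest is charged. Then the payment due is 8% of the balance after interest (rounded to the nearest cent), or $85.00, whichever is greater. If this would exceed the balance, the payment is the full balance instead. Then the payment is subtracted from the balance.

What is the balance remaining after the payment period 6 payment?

$259.23

Payment period 1: $769.23 − $85.00 → $684.23
Payment period 2: $684.23 − $85.00 → $599.23
Payment period 3: $599.23 − $85.00 → $514.23
Payment period 4: $514.23 − $85.00 → $429.23
Payment period 5: $429.23 − $85.00 → $344.23
Payment period 6: $344.23 − $85.00 → $259.23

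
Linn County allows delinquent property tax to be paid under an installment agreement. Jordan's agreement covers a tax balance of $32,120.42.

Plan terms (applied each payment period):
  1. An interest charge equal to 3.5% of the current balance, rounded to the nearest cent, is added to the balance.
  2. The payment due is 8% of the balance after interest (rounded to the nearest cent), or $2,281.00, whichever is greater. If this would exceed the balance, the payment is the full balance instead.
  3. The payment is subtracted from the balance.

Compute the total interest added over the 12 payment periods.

$10,151.18

Payment period 1: $32,120.42 +$1,124.21 interest = $33,244.63; pay $2,659.57 → $30,585.06
Payment period 2: $30,585.06 +$1,070.48 interest = $31,655.54; pay $2,532.44 → $29,123.10
Payment period 3: $29,123.10 +$1,019.31 interest = $30,142.41; pay $2,411.39 → $27,731.02
Payment period 4: $27,731.02 +$970.59 interest = $28,701.61; pay $2,296.13 → $26,405.48
Payment period 5: $26,405.48 +$924.19 interest = $27,329.67; pay $2,281.00 → $25,048.67
Payment period 6: $25,048.67 +$876.70 interest = $25,925.37; pay $2,281.00 → $23,644.37
Payment period 7: $23,644.37 +$827.55 interest = $24,471.92; pay $2,281.00 → $22,190.92
Payment period 8: $22,190.92 +$776.68 interest = $22,967.60; pay $2,281.00 → $20,686.60
Payment period 9: $20,686.60 +$724.03 interest = $21,410.63; pay $2,281.00 → $19,129.63
Payment period 10: $19,129.63 +$669.54 interest = $19,799.17; pay $2,281.00 → $17,518.17
Payment period 11: $17,518.17 +$613.14 interest = $18,131.31; pay $2,281.00 → $15,850.31
Payment period 12: $15,850.31 +$554.76 interest = $16,405.07; pay $2,281.00 → $14,124.07
Total interest: $1,124.21 + $1,070.48 + $1,019.31 + $970.59 + $924.19 + $876.70 + $827.55 + $776.68 + $724.03 + $669.54 + $613.14 + $554.76 = $10,151.18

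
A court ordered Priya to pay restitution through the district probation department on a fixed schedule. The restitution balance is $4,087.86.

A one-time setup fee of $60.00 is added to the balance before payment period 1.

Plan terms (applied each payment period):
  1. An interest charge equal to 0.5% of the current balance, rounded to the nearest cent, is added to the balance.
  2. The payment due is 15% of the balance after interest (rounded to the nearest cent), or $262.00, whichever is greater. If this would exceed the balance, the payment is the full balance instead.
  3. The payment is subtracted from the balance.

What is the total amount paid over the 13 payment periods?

Payment period 1: opening $4,147.86; interest $20.74 → $4,168.60; payment $625.29; balance $3,543.31
Payment period 2: opening $3,543.31; interest $17.72 → $3,561.03; payment $534.15; balance $3,026.88
Payment period 3: opening $3,026.88; interest $15.13 → $3,042.01; payment $456.30; balance $2,585.71
Payment period 4: opening $2,585.71; interest $12.93 → $2,598.64; payment $389.80; balance $2,208.84
Payment period 5: opening $2,208.84; interest $11.04 → $2,219.88; payment $332.98; balance $1,886.90
Payment period 6: opening $1,886.90; interest $9.43 → $1,896.33; payment $284.45; balance $1,611.88
Payment period 7: opening $1,611.88; interest $8.06 → $1,619.94; payment $262.00; balance $1,357.94
Payment period 8: opening $1,357.94; interest $6.79 → $1,364.73; payment $262.00; balance $1,102.73
Payment period 9: opening $1,102.73; interest $5.51 → $1,108.24; payment $262.00; balance $846.24
Payment period 10: opening $846.24; interest $4.23 → $850.47; payment $262.00; balance $588.47
Payment period 11: opening $588.47; interest $2.94 → $591.41; payment $262.00; balance $329.41
Payment period 12: opening $329.41; interest $1.65 → $331.06; payment $262.00; balance $69.06
Payment period 13: opening $69.06; interest $0.35 → $69.41; payment $69.41; balance $0.00
Total paid: $4,264.38

$4,264.38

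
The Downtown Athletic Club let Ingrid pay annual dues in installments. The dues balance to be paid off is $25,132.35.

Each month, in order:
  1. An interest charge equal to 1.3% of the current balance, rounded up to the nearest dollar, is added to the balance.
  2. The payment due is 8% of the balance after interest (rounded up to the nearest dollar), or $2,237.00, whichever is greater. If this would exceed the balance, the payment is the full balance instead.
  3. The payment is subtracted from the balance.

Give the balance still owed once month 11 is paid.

Month 1: $25,132.35 +$327.00 interest = $25,459.35; pay $2,237.00 → $23,222.35
Month 2: $23,222.35 +$302.00 interest = $23,524.35; pay $2,237.00 → $21,287.35
Month 3: $21,287.35 +$277.00 interest = $21,564.35; pay $2,237.00 → $19,327.35
Month 4: $19,327.35 +$252.00 interest = $19,579.35; pay $2,237.00 → $17,342.35
Month 5: $17,342.35 +$226.00 interest = $17,568.35; pay $2,237.00 → $15,331.35
Month 6: $15,331.35 +$200.00 interest = $15,531.35; pay $2,237.00 → $13,294.35
Month 7: $13,294.35 +$173.00 interest = $13,467.35; pay $2,237.00 → $11,230.35
Month 8: $11,230.35 +$146.00 interest = $11,376.35; pay $2,237.00 → $9,139.35
Month 9: $9,139.35 +$119.00 interest = $9,258.35; pay $2,237.00 → $7,021.35
Month 10: $7,021.35 +$92.00 interest = $7,113.35; pay $2,237.00 → $4,876.35
Month 11: $4,876.35 +$64.00 interest = $4,940.35; pay $2,237.00 → $2,703.35

$2,703.35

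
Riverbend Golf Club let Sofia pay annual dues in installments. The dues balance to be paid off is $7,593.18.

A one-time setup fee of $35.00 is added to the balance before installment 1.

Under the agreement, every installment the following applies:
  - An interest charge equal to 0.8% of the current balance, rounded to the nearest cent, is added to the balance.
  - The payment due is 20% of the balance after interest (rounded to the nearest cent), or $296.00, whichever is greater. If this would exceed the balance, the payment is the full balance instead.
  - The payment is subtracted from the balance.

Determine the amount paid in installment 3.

# | Opening | Interest | Payment | End bal
1 | $7,628.18 | $61.03 | $1,537.84 | $6,151.37
2 | $6,151.37 | $49.21 | $1,240.12 | $4,960.46
3 | $4,960.46 | $39.68 | $1,000.03 | $4,000.11

$1,000.03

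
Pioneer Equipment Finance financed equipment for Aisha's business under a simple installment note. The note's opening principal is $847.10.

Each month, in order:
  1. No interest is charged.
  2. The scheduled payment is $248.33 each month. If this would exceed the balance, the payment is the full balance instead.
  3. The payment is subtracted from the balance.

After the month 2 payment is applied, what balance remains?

$350.44

Month 1: opening $847.10; payment $248.33; balance $598.77
Month 2: opening $598.77; payment $248.33; balance $350.44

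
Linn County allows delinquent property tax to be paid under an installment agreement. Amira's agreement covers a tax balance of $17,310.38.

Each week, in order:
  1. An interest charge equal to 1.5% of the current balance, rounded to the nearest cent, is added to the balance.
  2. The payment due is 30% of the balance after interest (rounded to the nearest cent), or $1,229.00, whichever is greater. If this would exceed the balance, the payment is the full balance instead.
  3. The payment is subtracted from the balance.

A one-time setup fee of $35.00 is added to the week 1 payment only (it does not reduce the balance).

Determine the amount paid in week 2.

$3,745.06

# | Opening | Interest | Payment | Fee | End bal
1 | $17,310.38 | $259.66 | $5,271.01 | $35.00 | $12,299.03
2 | $12,299.03 | $184.49 | $3,745.06 | — | $8,738.46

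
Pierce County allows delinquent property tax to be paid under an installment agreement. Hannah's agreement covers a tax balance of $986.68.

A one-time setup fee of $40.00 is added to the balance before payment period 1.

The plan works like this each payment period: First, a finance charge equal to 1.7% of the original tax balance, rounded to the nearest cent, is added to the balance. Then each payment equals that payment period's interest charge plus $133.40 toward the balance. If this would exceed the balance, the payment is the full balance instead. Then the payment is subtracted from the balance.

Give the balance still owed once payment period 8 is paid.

$0.00

Payment period 1: opening $1,026.68; interest $16.77 → $1,043.45; payment $150.17; balance $893.28
Payment period 2: opening $893.28; interest $16.77 → $910.05; payment $150.17; balance $759.88
Payment period 3: opening $759.88; interest $16.77 → $776.65; payment $150.17; balance $626.48
Payment period 4: opening $626.48; interest $16.77 → $643.25; payment $150.17; balance $493.08
Payment period 5: opening $493.08; interest $16.77 → $509.85; payment $150.17; balance $359.68
Payment period 6: opening $359.68; interest $16.77 → $376.45; payment $150.17; balance $226.28
Payment period 7: opening $226.28; interest $16.77 → $243.05; payment $150.17; balance $92.88
Payment period 8: opening $92.88; interest $16.77 → $109.65; payment $109.65; balance $0.00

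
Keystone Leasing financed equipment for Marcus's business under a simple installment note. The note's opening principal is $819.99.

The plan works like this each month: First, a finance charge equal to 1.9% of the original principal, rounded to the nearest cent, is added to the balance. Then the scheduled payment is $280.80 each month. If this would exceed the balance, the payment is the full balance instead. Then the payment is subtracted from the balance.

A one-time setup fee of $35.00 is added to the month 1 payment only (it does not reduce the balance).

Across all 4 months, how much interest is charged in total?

$62.32

Month 1: $819.99 +$15.58 interest = $835.57; pay $280.80 (+ $35.00 fee) → $554.77
Month 2: $554.77 +$15.58 interest = $570.35; pay $280.80 → $289.55
Month 3: $289.55 +$15.58 interest = $305.13; pay $280.80 → $24.33
Month 4: $24.33 +$15.58 interest = $39.91; pay $39.91 → $0.00
Total interest: $15.58 + $15.58 + $15.58 + $15.58 = $62.32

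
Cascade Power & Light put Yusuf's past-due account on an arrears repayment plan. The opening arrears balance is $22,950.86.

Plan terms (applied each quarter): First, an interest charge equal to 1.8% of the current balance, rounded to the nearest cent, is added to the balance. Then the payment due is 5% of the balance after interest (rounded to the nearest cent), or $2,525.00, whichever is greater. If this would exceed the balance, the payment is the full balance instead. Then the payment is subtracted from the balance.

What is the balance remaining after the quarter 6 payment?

$9,695.47

# | Opening | Interest | Payment | End bal
1 | $22,950.86 | $413.12 | $2,525.00 | $20,838.98
2 | $20,838.98 | $375.10 | $2,525.00 | $18,689.08
3 | $18,689.08 | $336.40 | $2,525.00 | $16,500.48
4 | $16,500.48 | $297.01 | $2,525.00 | $14,272.49
5 | $14,272.49 | $256.90 | $2,525.00 | $12,004.39
6 | $12,004.39 | $216.08 | $2,525.00 | $9,695.47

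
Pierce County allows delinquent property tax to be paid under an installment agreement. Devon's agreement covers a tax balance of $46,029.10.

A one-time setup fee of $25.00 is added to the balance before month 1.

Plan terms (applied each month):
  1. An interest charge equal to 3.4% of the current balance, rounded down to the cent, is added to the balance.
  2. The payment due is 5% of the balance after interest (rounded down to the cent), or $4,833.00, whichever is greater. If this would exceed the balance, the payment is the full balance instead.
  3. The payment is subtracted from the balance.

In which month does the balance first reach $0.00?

Month 1: $46,054.10 +$1,565.83 interest = $47,619.93; pay $4,833.00 → $42,786.93
Month 2: $42,786.93 +$1,454.75 interest = $44,241.68; pay $4,833.00 → $39,408.68
Month 3: $39,408.68 +$1,339.89 interest = $40,748.57; pay $4,833.00 → $35,915.57
Month 4: $35,915.57 +$1,221.12 interest = $37,136.69; pay $4,833.00 → $32,303.69
Month 5: $32,303.69 +$1,098.32 interest = $33,402.01; pay $4,833.00 → $28,569.01
Month 6: $28,569.01 +$971.34 interest = $29,540.35; pay $4,833.00 → $24,707.35
Month 7: $24,707.35 +$840.04 interest = $25,547.39; pay $4,833.00 → $20,714.39
Month 8: $20,714.39 +$704.28 interest = $21,418.67; pay $4,833.00 → $16,585.67
Month 9: $16,585.67 +$563.91 interest = $17,149.58; pay $4,833.00 → $12,316.58
Month 10: $12,316.58 +$418.76 interest = $12,735.34; pay $4,833.00 → $7,902.34
Month 11: $7,902.34 +$268.67 interest = $8,171.01; pay $4,833.00 → $3,338.01
Month 12: $3,338.01 +$113.49 interest = $3,451.50; pay $3,451.50 → $0.00
Balance reaches $0.00 in month 12.

12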